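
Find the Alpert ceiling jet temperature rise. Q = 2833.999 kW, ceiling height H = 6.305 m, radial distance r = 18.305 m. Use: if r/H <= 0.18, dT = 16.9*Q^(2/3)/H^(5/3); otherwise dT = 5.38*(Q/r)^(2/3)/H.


r/H = 18.305 / 6.305 = 2.9033
r/H > 0.18, so dT = 5.38*(Q/r)^(2/3)/H
Q/r = 154.82
(Q/r)^(2/3) = 28.833
dT = 5.38 * 28.833 / 6.305 = 24.603 K

24.603 K


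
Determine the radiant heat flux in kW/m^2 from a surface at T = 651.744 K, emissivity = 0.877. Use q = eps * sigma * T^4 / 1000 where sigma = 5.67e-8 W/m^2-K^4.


T^4 = 1.8043e+11
q = 0.877 * 5.67e-8 * 1.8043e+11 / 1000 = 8.9720 kW/m^2

8.9720 kW/m^2


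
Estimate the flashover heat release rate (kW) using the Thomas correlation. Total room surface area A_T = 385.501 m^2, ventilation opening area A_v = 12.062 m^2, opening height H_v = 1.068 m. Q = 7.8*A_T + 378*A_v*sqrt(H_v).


7.8*A_T = 3006.9
sqrt(H_v) = 1.0334
378*A_v*sqrt(H_v) = 4711.9
Q = 3006.9 + 4711.9 = 7718.8 kW

7718.8 kW


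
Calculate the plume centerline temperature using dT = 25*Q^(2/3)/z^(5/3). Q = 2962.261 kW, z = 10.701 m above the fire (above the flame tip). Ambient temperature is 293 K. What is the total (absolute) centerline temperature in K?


Q^(2/3) = 206.26
z^(5/3) = 51.965
dT = 25 * 206.26 / 51.965 = 99.231 K
T = 293 + 99.231 = 392.23 K

392.23 K


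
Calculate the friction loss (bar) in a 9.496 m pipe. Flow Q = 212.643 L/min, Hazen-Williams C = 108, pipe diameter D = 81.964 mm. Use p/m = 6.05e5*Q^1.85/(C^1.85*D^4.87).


Q^1.85 = 20237
C^1.85 = 5778.8
D^4.87 = 2.0861e+09
p/m = 0.0010156 bar/m
p_total = 0.0010156 * 9.496 = 0.0096443 bar

0.0096443 bar


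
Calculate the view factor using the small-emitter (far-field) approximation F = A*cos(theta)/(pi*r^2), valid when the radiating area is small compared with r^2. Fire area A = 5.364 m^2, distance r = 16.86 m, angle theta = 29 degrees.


cos(29 deg) = 0.87462
pi*r^2 = 893.03
F = 5.364 * 0.87462 / 893.03 = 0.0052534

0.0052534


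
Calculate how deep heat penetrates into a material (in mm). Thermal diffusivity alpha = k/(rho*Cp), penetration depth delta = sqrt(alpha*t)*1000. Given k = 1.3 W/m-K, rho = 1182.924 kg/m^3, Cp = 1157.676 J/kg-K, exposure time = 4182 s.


alpha = 1.3 / (1182.924 * 1157.676) = 9.4929e-07 m^2/s
alpha * t = 0.0039699
delta = sqrt(0.0039699) * 1000 = 63.007 mm

63.007 mm


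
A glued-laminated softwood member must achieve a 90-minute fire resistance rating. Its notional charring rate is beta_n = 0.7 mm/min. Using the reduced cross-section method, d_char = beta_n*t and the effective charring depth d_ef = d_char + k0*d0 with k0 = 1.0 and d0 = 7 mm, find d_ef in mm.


d_char = 0.7 * 90 = 63 mm
d_ef = 63 + 1.0*7 = 70 mm

70 mm


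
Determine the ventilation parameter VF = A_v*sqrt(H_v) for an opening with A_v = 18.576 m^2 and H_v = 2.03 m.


sqrt(H_v) = 1.4248
VF = 18.576 * 1.4248 = 26.467 m^(5/2)

26.467 m^(5/2)


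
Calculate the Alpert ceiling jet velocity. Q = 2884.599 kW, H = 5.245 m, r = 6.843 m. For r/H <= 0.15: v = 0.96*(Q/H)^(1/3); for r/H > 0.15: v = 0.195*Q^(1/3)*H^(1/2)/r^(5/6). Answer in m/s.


r/H = 6.843 / 5.245 = 1.3047
r/H > 0.15, so v = 0.195*Q^(1/3)*H^(1/2)/r^(5/6)
Q^(1/3) = 14.235
H^(1/2) = 2.2902
r^(5/6) = 4.9664
v = 0.195 * 14.235 * 2.2902 / 4.9664 = 1.2801 m/s

1.2801 m/s


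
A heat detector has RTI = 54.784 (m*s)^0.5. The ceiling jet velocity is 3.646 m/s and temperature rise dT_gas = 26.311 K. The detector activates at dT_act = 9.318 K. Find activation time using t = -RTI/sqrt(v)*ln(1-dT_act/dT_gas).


dT_act/dT_gas = 0.35415
ln(1 - 0.35415) = -0.43719
t = -54.784 / sqrt(3.646) * -0.43719 = 12.543 s

12.543 s


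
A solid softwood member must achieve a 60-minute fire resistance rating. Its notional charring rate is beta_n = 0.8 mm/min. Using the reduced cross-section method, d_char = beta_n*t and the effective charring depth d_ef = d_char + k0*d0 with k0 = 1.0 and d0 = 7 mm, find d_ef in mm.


d_char = 0.8 * 60 = 48 mm
d_ef = 48 + 1.0*7 = 55 mm

55 mm


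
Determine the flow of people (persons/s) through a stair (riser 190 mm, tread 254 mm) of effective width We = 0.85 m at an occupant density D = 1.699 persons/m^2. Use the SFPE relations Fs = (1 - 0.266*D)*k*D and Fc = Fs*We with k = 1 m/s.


1 - 0.266*D = 1 - 0.266*1.699 = 0.54807
Fs = 0.54807 * 1 * 1.699 = 0.93116 persons/(s*m)
Fc = 0.93116 * 0.85 = 0.79149 persons/s

0.79149 persons/s


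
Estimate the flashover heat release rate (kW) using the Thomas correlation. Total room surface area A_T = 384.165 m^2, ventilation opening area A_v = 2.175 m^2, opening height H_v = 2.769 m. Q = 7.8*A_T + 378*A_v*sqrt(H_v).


7.8*A_T = 2996.487
sqrt(H_v) = 1.6640
378*A_v*sqrt(H_v) = 1368.1
Q = 2996.487 + 1368.1 = 4364.6 kW

4364.6 kW


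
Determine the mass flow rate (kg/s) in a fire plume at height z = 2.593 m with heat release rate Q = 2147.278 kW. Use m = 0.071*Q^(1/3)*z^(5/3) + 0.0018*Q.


Q^(1/3) = 12.901
z^(5/3) = 4.8941
First term = 0.071 * 12.901 * 4.8941 = 4.4829
Second term = 0.0018 * 2147.278 = 3.8651
m = 8.3480 kg/s

8.3480 kg/s


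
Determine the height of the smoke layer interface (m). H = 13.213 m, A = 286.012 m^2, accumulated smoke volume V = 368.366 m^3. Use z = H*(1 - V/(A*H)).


V/(A*H) = 0.097475
1 - 0.097475 = 0.90252
z = 13.213 * 0.90252 = 11.925 m

11.925 m


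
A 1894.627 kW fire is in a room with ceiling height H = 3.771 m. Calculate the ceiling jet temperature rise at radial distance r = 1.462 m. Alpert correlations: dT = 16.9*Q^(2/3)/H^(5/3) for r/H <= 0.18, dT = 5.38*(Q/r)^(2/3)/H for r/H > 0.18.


r/H = 1.462 / 3.771 = 0.38770
r/H > 0.18, so dT = 5.38*(Q/r)^(2/3)/H
Q/r = 1295.9
(Q/r)^(2/3) = 118.86
dT = 5.38 * 118.86 / 3.771 = 169.58 K

169.58 K


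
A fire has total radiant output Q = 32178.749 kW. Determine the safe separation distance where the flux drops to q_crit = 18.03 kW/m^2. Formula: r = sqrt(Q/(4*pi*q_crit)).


4*pi*q_crit = 226.57
Q/(4*pi*q_crit) = 142.02
r = sqrt(142.02) = 11.917 m

11.917 m


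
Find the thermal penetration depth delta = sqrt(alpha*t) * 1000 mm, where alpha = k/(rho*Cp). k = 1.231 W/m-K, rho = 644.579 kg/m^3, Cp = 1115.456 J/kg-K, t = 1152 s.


alpha = 1.231 / (644.579 * 1115.456) = 1.7121e-06 m^2/s
alpha * t = 0.0019723
delta = sqrt(0.0019723) * 1000 = 44.411 mm

44.411 mm


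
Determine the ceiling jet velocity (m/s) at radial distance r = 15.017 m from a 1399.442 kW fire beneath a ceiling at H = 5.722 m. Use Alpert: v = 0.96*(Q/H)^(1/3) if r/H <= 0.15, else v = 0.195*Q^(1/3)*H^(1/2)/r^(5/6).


r/H = 15.017 / 5.722 = 2.6244
r/H > 0.15, so v = 0.195*Q^(1/3)*H^(1/2)/r^(5/6)
Q^(1/3) = 11.185
H^(1/2) = 2.3921
r^(5/6) = 9.5606
v = 0.195 * 11.185 * 2.3921 / 9.5606 = 0.54573 m/s

0.54573 m/s


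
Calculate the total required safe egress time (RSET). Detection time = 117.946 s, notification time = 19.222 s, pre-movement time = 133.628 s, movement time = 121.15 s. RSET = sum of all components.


Total = 117.946 + 19.222 + 133.628 + 121.15 = 391.946 s

391.946 s


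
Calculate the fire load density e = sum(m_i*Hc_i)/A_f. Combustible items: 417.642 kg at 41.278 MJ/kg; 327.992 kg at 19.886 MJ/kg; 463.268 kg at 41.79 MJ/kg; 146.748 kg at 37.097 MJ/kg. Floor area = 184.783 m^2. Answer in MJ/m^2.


Total energy = 417.642*41.278 + 327.992*19.886 + 463.268*41.79 + 146.748*37.097
= 17239.43 + 6522.449 + 19359.97 + 5443.911
= 48565.76 MJ
e = 48565.76 / 184.783 = 262.83 MJ/m^2

262.83 MJ/m^2


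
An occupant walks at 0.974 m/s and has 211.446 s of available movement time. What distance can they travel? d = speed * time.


d = 0.974 * 211.446 = 205.95 m

205.95 m


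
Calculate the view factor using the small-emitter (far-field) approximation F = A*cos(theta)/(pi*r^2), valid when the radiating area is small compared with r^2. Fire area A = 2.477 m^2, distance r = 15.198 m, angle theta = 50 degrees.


cos(50 deg) = 0.64279
pi*r^2 = 725.64
F = 2.477 * 0.64279 / 725.64 = 0.0021942

0.0021942


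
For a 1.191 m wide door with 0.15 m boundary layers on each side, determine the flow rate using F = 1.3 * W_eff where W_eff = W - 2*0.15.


W_eff = 1.191 - 0.30 = 0.891 m
F = 1.3 * 0.891 = 1.1583 persons/s

1.1583 persons/s


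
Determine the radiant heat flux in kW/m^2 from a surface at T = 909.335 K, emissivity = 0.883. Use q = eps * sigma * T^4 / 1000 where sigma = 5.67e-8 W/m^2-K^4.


T^4 = 6.8375e+11
q = 0.883 * 5.67e-8 * 6.8375e+11 / 1000 = 34.233 kW/m^2

34.233 kW/m^2


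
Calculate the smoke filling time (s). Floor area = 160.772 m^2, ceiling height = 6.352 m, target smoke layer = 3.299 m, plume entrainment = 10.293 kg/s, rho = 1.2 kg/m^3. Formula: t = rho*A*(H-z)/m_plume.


H - z = 3.053 m
t = 1.2 * 160.772 * 3.053 / 10.293 = 57.224 s

57.224 s


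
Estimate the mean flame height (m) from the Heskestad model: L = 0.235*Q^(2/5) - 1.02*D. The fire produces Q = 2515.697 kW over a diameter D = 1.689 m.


Q^(2/5) = 22.923
0.235 * Q^(2/5) = 5.3868
1.02 * D = 1.7228
L = 3.6640 m

3.6640 m


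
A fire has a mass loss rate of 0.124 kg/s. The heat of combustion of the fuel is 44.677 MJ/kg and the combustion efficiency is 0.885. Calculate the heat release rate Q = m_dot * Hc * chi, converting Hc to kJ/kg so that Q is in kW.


Hc = 44.677 MJ/kg = 44.677 * 1000 kJ/kg = 44677 kJ/kg
Q = 0.124 kg/s * 44677 kJ/kg * 0.885 = 4902.9 kW

4902.9 kW


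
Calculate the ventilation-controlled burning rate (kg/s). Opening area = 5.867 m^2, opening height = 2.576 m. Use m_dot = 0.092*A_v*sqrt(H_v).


sqrt(H_v) = 1.6050
m_dot = 0.092 * 5.867 * 1.6050 = 0.86632 kg/s

0.86632 kg/s


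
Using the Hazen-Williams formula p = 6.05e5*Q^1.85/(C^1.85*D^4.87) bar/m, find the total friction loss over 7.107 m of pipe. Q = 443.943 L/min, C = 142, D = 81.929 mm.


Q^1.85 = 78987
C^1.85 = 9588.1
D^4.87 = 2.0818e+09
p/m = 0.0023941 bar/m
p_total = 0.0023941 * 7.107 = 0.017015 bar

0.017015 bar


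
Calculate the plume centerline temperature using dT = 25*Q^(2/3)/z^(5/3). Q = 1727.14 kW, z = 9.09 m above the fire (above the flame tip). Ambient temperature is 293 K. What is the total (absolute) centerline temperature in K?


Q^(2/3) = 143.95
z^(5/3) = 39.592
dT = 25 * 143.95 / 39.592 = 90.897 K
T = 293 + 90.897 = 383.90 K

383.90 K


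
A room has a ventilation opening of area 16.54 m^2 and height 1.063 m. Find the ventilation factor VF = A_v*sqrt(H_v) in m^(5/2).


sqrt(H_v) = 1.0310
VF = 16.54 * 1.0310 = 17.053 m^(5/2)

17.053 m^(5/2)


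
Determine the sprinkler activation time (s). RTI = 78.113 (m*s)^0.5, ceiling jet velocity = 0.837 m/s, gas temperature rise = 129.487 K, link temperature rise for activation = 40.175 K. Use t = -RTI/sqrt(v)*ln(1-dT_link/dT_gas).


dT_link/dT_gas = 0.31026
ln(1 - 0.31026) = -0.37144
t = -78.113 / sqrt(0.837) * -0.37144 = 31.714 s

31.714 s


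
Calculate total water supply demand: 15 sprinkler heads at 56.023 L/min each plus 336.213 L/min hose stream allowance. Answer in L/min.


Sprinkler demand = 15 * 56.023 = 840.345 L/min
Total = 840.345 + 336.213 = 1176.558 L/min

1176.558 L/min


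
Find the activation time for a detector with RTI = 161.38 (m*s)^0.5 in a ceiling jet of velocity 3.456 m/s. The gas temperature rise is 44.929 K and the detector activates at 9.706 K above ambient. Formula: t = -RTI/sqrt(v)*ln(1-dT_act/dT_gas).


dT_act/dT_gas = 0.21603
ln(1 - 0.21603) = -0.24338
t = -161.38 / sqrt(3.456) * -0.24338 = 21.128 s

21.128 s


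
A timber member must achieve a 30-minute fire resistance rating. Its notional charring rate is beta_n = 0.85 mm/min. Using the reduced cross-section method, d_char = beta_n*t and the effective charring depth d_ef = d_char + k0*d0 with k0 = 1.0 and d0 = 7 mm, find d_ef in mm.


d_char = 0.85 * 30 = 25.5 mm
d_ef = 25.5 + 1.0*7 = 32.5 mm

32.5 mm


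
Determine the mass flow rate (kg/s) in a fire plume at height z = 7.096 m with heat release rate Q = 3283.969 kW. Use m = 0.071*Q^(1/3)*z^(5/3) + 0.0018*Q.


Q^(1/3) = 14.864
z^(5/3) = 26.203
First term = 0.071 * 14.864 * 26.203 = 27.653
Second term = 0.0018 * 3283.969 = 5.9111
m = 33.564 kg/s

33.564 kg/s


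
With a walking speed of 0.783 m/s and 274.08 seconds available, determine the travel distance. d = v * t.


d = 0.783 * 274.08 = 214.60 m

214.60 m


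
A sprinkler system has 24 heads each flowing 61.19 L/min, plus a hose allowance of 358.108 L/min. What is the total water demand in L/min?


Sprinkler demand = 24 * 61.19 = 1468.56 L/min
Total = 1468.56 + 358.108 = 1826.668 L/min

1826.668 L/min


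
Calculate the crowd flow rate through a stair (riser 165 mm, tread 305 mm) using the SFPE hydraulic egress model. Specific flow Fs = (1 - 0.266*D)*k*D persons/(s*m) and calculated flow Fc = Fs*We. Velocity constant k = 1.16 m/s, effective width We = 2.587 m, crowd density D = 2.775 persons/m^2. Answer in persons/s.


1 - 0.266*D = 1 - 0.266*2.775 = 0.26185
Fs = 0.26185 * 1.16 * 2.775 = 0.84290 persons/(s*m)
Fc = 0.84290 * 2.587 = 2.1806 persons/s

2.1806 persons/s


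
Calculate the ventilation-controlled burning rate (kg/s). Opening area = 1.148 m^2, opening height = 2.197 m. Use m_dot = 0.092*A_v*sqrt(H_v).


sqrt(H_v) = 1.4822
m_dot = 0.092 * 1.148 * 1.4822 = 0.15655 kg/s

0.15655 kg/s


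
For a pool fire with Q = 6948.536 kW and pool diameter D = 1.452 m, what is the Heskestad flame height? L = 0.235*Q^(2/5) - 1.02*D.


Q^(2/5) = 34.416
0.235 * Q^(2/5) = 8.0877
1.02 * D = 1.4810
L = 6.6067 m

6.6067 m


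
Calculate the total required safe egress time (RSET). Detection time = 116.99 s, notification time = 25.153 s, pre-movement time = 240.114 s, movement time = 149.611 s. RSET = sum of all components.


Total = 116.99 + 25.153 + 240.114 + 149.611 = 531.868 s

531.868 s


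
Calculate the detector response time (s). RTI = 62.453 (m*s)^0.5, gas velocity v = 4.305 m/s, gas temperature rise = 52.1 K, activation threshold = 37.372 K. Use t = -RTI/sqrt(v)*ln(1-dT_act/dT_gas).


dT_act/dT_gas = 0.71731
ln(1 - 0.71731) = -1.2634
t = -62.453 / sqrt(4.305) * -1.2634 = 38.029 s

38.029 s


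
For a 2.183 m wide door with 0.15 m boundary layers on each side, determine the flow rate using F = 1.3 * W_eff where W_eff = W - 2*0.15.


W_eff = 2.183 - 0.30 = 1.883 m
F = 1.3 * 1.883 = 2.4479 persons/s

2.4479 persons/s


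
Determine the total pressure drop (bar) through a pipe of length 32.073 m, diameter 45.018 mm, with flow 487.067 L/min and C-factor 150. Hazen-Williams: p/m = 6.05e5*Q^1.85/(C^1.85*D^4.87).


Q^1.85 = 93765
C^1.85 = 10611
D^4.87 = 1.1272e+08
p/m = 0.047428 bar/m
p_total = 0.047428 * 32.073 = 1.5212 bar

1.5212 bar


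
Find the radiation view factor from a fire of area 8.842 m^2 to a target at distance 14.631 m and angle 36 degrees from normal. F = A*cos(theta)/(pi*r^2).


cos(36 deg) = 0.80902
pi*r^2 = 672.51
F = 8.842 * 0.80902 / 672.51 = 0.010637

0.010637


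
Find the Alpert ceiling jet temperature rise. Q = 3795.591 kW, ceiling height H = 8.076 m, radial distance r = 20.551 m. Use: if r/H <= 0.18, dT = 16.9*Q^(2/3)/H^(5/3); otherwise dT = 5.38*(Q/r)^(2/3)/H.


r/H = 20.551 / 8.076 = 2.5447
r/H > 0.18, so dT = 5.38*(Q/r)^(2/3)/H
Q/r = 184.69
(Q/r)^(2/3) = 32.431
dT = 5.38 * 32.431 / 8.076 = 21.605 K

21.605 K


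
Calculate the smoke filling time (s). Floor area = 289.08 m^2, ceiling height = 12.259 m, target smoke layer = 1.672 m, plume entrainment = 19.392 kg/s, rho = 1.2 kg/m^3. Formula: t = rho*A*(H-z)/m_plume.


H - z = 10.587 m
t = 1.2 * 289.08 * 10.587 / 19.392 = 189.39 s

189.39 s


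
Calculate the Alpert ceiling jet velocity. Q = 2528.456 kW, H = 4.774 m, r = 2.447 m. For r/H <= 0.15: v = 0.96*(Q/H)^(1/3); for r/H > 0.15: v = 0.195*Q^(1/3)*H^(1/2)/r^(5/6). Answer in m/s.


r/H = 2.447 / 4.774 = 0.51257
r/H > 0.15, so v = 0.195*Q^(1/3)*H^(1/2)/r^(5/6)
Q^(1/3) = 13.623
H^(1/2) = 2.1849
r^(5/6) = 2.1080
v = 0.195 * 13.623 * 2.1849 / 2.1080 = 2.7536 m/s

2.7536 m/s


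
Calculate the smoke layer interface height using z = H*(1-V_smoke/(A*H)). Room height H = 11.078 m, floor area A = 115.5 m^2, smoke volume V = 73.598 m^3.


V/(A*H) = 0.057521
1 - 0.057521 = 0.94248
z = 11.078 * 0.94248 = 10.441 m

10.441 m


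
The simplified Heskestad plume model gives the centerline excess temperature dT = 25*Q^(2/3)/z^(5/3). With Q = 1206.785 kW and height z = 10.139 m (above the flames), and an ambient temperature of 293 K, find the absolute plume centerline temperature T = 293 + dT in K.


Q^(2/3) = 113.35
z^(5/3) = 47.496
dT = 25 * 113.35 / 47.496 = 59.662 K
T = 293 + 59.662 = 352.66 K

352.66 K


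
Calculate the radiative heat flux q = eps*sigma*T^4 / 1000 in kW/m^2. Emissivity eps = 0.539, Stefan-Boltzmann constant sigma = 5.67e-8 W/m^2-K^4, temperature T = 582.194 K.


T^4 = 1.1489e+11
q = 0.539 * 5.67e-8 * 1.1489e+11 / 1000 = 3.5111 kW/m^2

3.5111 kW/m^2


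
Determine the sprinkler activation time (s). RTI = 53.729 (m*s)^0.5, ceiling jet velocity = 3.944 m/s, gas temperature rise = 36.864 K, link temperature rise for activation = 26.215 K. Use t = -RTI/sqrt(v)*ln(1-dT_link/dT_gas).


dT_link/dT_gas = 0.71113
ln(1 - 0.71113) = -1.2418
t = -53.729 / sqrt(3.944) * -1.2418 = 33.596 s

33.596 s


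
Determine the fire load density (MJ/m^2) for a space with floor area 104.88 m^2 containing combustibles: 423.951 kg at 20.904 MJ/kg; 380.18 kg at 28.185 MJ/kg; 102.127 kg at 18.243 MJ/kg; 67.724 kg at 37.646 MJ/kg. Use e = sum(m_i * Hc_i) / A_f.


Total energy = 423.951*20.904 + 380.18*28.185 + 102.127*18.243 + 67.724*37.646
= 8862.272 + 10715.37 + 1863.103 + 2549.538
= 23990.29 MJ
e = 23990.29 / 104.88 = 228.74 MJ/m^2

228.74 MJ/m^2


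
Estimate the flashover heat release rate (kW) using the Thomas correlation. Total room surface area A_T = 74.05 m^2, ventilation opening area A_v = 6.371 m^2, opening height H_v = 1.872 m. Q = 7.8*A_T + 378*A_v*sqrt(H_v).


7.8*A_T = 577.59
sqrt(H_v) = 1.3682
378*A_v*sqrt(H_v) = 3295.0
Q = 577.59 + 3295.0 = 3872.6 kW

3872.6 kW


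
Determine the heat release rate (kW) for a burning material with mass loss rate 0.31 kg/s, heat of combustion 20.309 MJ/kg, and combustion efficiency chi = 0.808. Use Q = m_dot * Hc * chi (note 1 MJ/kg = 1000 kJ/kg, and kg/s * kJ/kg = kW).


Hc = 20.309 MJ/kg = 20.309 * 1000 kJ/kg = 20309 kJ/kg
Q = 0.31 kg/s * 20309 kJ/kg * 0.808 = 5087.0 kW

5087.0 kW


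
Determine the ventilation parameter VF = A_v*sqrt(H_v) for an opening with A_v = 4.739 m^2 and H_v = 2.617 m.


sqrt(H_v) = 1.6177
VF = 4.739 * 1.6177 = 7.6663 m^(5/2)

7.6663 m^(5/2)


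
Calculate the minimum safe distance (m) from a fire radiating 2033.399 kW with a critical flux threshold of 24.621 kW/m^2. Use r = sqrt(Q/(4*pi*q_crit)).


4*pi*q_crit = 309.40
Q/(4*pi*q_crit) = 6.5721
r = sqrt(6.5721) = 2.5636 m

2.5636 m


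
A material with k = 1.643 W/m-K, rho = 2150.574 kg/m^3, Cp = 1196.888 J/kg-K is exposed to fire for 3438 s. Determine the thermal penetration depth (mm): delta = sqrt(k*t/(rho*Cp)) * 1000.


alpha = 1.643 / (2150.574 * 1196.888) = 6.3831e-07 m^2/s
alpha * t = 0.0021945
delta = sqrt(0.0021945) * 1000 = 46.845 mm

46.845 mm


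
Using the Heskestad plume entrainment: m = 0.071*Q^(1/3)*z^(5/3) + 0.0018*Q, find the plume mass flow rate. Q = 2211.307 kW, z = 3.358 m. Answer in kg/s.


Q^(1/3) = 13.028
z^(5/3) = 7.5301
First term = 0.071 * 13.028 * 7.5301 = 6.9653
Second term = 0.0018 * 2211.307 = 3.9804
m = 10.946 kg/s

10.946 kg/s


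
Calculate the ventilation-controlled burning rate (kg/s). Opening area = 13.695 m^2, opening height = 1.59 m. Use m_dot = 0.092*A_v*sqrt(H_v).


sqrt(H_v) = 1.2610
m_dot = 0.092 * 13.695 * 1.2610 = 1.5887 kg/s

1.5887 kg/s


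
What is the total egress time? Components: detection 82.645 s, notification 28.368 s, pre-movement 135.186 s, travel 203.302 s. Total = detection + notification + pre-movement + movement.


Total = 82.645 + 28.368 + 135.186 + 203.302 = 449.501 s

449.501 s


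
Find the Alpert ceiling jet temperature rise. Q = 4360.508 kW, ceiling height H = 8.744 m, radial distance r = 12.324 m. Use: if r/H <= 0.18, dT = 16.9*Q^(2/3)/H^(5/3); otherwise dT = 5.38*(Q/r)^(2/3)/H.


r/H = 12.324 / 8.744 = 1.4094
r/H > 0.18, so dT = 5.38*(Q/r)^(2/3)/H
Q/r = 353.82
(Q/r)^(2/3) = 50.025
dT = 5.38 * 50.025 / 8.744 = 30.780 K

30.780 K


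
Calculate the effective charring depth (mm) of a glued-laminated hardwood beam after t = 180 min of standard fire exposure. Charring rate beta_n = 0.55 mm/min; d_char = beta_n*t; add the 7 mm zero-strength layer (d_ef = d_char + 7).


d_char = 0.55 * 180 = 99 mm
d_ef = 99 + 1.0*7 = 106 mm

106 mm


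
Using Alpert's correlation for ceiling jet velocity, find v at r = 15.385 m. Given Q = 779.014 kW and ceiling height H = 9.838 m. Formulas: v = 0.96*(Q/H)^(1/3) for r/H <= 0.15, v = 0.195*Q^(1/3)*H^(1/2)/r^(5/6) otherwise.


r/H = 15.385 / 9.838 = 1.5638
r/H > 0.15, so v = 0.195*Q^(1/3)*H^(1/2)/r^(5/6)
Q^(1/3) = 9.2013
H^(1/2) = 3.1366
r^(5/6) = 9.7555
v = 0.195 * 9.2013 * 3.1366 / 9.7555 = 0.57688 m/s

0.57688 m/s


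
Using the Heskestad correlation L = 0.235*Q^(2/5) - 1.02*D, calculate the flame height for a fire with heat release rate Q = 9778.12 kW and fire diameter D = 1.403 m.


Q^(2/5) = 39.455
0.235 * Q^(2/5) = 9.2719
1.02 * D = 1.4311
L = 7.8409 m

7.8409 m


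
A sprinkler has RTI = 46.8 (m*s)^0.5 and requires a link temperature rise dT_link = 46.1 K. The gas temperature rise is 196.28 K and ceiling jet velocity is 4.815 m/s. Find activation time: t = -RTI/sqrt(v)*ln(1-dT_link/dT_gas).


dT_link/dT_gas = 0.23487
ln(1 - 0.23487) = -0.26771
t = -46.8 / sqrt(4.815) * -0.26771 = 5.7096 s

5.7096 s


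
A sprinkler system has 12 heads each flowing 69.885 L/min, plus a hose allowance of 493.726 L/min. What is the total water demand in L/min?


Sprinkler demand = 12 * 69.885 = 838.62 L/min
Total = 838.62 + 493.726 = 1332.346 L/min

1332.346 L/min


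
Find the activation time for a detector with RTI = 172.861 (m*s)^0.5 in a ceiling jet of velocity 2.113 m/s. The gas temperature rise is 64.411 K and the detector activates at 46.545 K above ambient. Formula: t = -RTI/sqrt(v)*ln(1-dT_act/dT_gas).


dT_act/dT_gas = 0.72263
ln(1 - 0.72263) = -1.2824
t = -172.861 / sqrt(2.113) * -1.2824 = 152.50 s

152.50 s


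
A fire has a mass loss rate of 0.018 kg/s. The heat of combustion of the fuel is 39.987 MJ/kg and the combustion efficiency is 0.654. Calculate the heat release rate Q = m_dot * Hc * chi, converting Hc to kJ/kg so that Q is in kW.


Hc = 39.987 MJ/kg = 39.987 * 1000 kJ/kg = 39987 kJ/kg
Q = 0.018 kg/s * 39987 kJ/kg * 0.654 = 470.73 kW

470.73 kW


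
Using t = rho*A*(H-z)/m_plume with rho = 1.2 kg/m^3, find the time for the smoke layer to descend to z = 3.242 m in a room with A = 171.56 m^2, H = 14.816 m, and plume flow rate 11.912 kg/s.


H - z = 11.574 m
t = 1.2 * 171.56 * 11.574 / 11.912 = 200.03 s

200.03 s


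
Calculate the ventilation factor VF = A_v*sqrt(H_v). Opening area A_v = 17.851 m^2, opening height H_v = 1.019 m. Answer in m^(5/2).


sqrt(H_v) = 1.0095
VF = 17.851 * 1.0095 = 18.020 m^(5/2)

18.020 m^(5/2)


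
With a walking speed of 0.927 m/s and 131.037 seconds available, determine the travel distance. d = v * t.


d = 0.927 * 131.037 = 121.47 m

121.47 m


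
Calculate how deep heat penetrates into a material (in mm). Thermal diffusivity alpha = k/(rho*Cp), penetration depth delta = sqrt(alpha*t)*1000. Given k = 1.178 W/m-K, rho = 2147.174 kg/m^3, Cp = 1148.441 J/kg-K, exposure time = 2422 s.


alpha = 1.178 / (2147.174 * 1148.441) = 4.7772e-07 m^2/s
alpha * t = 0.0011570
delta = sqrt(0.0011570) * 1000 = 34.015 mm

34.015 mm


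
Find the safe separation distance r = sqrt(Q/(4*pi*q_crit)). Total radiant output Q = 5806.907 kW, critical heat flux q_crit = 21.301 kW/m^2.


4*pi*q_crit = 267.68
Q/(4*pi*q_crit) = 21.694
r = sqrt(21.694) = 4.6577 m

4.6577 m


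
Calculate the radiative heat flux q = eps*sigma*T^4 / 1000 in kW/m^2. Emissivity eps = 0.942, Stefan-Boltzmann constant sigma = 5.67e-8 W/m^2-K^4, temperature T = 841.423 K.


T^4 = 5.0125e+11
q = 0.942 * 5.67e-8 * 5.0125e+11 / 1000 = 26.773 kW/m^2

26.773 kW/m^2


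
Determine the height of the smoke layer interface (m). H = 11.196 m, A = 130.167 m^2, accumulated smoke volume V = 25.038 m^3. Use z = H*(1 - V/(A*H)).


V/(A*H) = 0.017181
1 - 0.017181 = 0.98282
z = 11.196 * 0.98282 = 11.004 m

11.004 m


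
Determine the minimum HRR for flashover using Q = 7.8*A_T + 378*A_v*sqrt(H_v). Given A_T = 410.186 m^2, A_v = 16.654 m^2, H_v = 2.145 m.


7.8*A_T = 3199.5
sqrt(H_v) = 1.4646
378*A_v*sqrt(H_v) = 9219.9
Q = 3199.5 + 9219.9 = 12419 kW

12419 kW


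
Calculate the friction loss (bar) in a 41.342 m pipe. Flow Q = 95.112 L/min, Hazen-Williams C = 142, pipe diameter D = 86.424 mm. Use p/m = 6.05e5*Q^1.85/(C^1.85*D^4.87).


Q^1.85 = 4568.1
C^1.85 = 9588.1
D^4.87 = 2.7003e+09
p/m = 0.00010675 bar/m
p_total = 0.00010675 * 41.342 = 0.0044131 bar

0.0044131 bar


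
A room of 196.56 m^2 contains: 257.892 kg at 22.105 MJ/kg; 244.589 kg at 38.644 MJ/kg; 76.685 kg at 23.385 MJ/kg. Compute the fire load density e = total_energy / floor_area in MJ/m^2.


Total energy = 257.892*22.105 + 244.589*38.644 + 76.685*23.385
= 5700.703 + 9451.897 + 1793.279
= 16945.88 MJ
e = 16945.88 / 196.56 = 86.212 MJ/m^2

86.212 MJ/m^2


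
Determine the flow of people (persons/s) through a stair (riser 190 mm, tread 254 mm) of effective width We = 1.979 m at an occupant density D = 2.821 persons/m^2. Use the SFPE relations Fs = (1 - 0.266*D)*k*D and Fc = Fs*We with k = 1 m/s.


1 - 0.266*D = 1 - 0.266*2.821 = 0.24961
Fs = 0.24961 * 1 * 2.821 = 0.70416 persons/(s*m)
Fc = 0.70416 * 1.979 = 1.3935 persons/s

1.3935 persons/s


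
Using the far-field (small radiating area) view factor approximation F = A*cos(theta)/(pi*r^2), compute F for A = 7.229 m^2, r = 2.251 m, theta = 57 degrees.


cos(57 deg) = 0.54464
pi*r^2 = 15.918
F = 7.229 * 0.54464 / 15.918 = 0.24734

0.24734


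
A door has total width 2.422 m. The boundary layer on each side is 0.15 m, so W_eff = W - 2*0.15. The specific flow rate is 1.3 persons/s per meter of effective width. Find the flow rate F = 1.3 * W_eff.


W_eff = 2.422 - 0.30 = 2.122 m
F = 1.3 * 2.122 = 2.7586 persons/s

2.7586 persons/s


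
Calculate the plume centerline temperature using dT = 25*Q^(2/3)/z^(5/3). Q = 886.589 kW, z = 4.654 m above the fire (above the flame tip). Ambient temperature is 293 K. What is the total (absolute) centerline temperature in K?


Q^(2/3) = 92.289
z^(5/3) = 12.973
dT = 25 * 92.289 / 12.973 = 177.85 K
T = 293 + 177.85 = 470.85 K

470.85 K


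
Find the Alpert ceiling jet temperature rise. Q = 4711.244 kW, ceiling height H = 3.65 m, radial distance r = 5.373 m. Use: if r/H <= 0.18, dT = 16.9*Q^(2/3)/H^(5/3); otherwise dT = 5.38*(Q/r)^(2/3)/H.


r/H = 5.373 / 3.65 = 1.4721
r/H > 0.18, so dT = 5.38*(Q/r)^(2/3)/H
Q/r = 876.84
(Q/r)^(2/3) = 91.611
dT = 5.38 * 91.611 / 3.65 = 135.03 K

135.03 K


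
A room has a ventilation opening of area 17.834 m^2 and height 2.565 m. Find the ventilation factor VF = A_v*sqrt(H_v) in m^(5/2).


sqrt(H_v) = 1.6016
VF = 17.834 * 1.6016 = 28.562 m^(5/2)

28.562 m^(5/2)


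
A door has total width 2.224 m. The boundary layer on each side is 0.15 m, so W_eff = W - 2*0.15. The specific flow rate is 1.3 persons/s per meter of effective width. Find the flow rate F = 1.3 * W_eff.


W_eff = 2.224 - 0.30 = 1.924 m
F = 1.3 * 1.924 = 2.5012 persons/s

2.5012 persons/s


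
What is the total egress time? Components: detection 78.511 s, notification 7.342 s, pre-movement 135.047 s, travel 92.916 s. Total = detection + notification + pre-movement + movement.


Total = 78.511 + 7.342 + 135.047 + 92.916 = 313.816 s

313.816 s


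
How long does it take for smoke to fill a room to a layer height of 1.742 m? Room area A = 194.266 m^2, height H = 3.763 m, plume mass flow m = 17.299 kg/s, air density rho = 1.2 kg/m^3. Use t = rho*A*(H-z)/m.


H - z = 2.021 m
t = 1.2 * 194.266 * 2.021 / 17.299 = 27.235 s

27.235 s


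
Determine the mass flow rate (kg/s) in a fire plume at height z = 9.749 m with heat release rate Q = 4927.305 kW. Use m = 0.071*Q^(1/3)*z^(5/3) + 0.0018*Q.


Q^(1/3) = 17.016
z^(5/3) = 44.490
First term = 0.071 * 17.016 * 44.490 = 53.752
Second term = 0.0018 * 4927.305 = 8.8691
m = 62.621 kg/s

62.621 kg/s


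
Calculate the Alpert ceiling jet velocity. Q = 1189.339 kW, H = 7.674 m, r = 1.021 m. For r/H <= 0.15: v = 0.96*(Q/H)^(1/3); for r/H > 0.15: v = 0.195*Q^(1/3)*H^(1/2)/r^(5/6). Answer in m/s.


r/H = 1.021 / 7.674 = 0.13305
r/H <= 0.15, so v = 0.96*(Q/H)^(1/3)
Q/H = 154.98
(Q/H)^(1/3) = 5.3715
v = 0.96 * 5.3715 = 5.1566 m/s

5.1566 m/s


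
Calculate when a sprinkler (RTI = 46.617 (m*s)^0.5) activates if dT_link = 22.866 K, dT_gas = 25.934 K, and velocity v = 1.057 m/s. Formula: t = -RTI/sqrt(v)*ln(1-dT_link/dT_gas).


dT_link/dT_gas = 0.88170
ln(1 - 0.88170) = -2.1345
t = -46.617 / sqrt(1.057) * -2.1345 = 96.785 s

96.785 s


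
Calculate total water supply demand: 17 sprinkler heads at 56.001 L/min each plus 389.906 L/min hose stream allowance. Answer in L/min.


Sprinkler demand = 17 * 56.001 = 952.017 L/min
Total = 952.017 + 389.906 = 1341.923 L/min

1341.923 L/min


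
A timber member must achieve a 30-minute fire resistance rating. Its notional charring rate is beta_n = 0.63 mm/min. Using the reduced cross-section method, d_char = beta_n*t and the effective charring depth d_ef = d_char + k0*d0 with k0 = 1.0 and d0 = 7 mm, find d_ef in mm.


d_char = 0.63 * 30 = 18.9 mm
d_ef = 18.9 + 1.0*7 = 25.9 mm

25.9 mm


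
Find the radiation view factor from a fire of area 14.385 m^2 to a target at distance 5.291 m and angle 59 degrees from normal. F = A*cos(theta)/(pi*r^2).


cos(59 deg) = 0.51504
pi*r^2 = 87.948
F = 14.385 * 0.51504 / 87.948 = 0.084241

0.084241


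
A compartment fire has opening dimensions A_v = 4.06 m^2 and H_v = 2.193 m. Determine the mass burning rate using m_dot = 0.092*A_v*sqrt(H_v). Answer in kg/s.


sqrt(H_v) = 1.4809
m_dot = 0.092 * 4.06 * 1.4809 = 0.55314 kg/s

0.55314 kg/s


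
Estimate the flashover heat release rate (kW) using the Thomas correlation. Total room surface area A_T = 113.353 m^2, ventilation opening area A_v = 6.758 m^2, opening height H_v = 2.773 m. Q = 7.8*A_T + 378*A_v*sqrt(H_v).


7.8*A_T = 884.15
sqrt(H_v) = 1.6652
378*A_v*sqrt(H_v) = 4253.9
Q = 884.15 + 4253.9 = 5138.0 kW

5138.0 kW


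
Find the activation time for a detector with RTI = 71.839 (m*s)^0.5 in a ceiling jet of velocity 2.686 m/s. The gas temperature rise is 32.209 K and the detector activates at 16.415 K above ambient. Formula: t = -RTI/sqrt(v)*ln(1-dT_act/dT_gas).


dT_act/dT_gas = 0.50964
ln(1 - 0.50964) = -0.71262
t = -71.839 / sqrt(2.686) * -0.71262 = 31.237 s

31.237 s


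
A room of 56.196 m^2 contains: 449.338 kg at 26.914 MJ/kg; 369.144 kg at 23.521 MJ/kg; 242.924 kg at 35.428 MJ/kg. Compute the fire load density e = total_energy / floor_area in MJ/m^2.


Total energy = 449.338*26.914 + 369.144*23.521 + 242.924*35.428
= 12093.48 + 8682.636 + 8606.311
= 29382.43 MJ
e = 29382.43 / 56.196 = 522.86 MJ/m^2

522.86 MJ/m^2


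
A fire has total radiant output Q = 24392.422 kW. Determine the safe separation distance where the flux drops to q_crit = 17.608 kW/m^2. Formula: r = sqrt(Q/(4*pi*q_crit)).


4*pi*q_crit = 221.27
Q/(4*pi*q_crit) = 110.24
r = sqrt(110.24) = 10.499 m

10.499 m


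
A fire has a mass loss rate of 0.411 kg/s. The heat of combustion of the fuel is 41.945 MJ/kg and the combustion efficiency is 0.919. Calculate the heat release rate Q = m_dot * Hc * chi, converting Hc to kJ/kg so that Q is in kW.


Hc = 41.945 MJ/kg = 41.945 * 1000 kJ/kg = 41945 kJ/kg
Q = 0.411 kg/s * 41945 kJ/kg * 0.919 = 15843 kW

15843 kW


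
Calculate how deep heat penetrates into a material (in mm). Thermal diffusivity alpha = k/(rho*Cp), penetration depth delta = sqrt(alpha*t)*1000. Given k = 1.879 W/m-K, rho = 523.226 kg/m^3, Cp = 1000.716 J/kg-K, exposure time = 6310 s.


alpha = 1.879 / (523.226 * 1000.716) = 3.5886e-06 m^2/s
alpha * t = 0.022644
delta = sqrt(0.022644) * 1000 = 150.48 mm

150.48 mm


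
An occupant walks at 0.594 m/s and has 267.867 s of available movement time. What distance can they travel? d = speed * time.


d = 0.594 * 267.867 = 159.11 m

159.11 m


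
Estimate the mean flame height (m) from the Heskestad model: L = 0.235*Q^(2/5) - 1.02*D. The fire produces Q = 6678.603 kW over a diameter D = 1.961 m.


Q^(2/5) = 33.875
0.235 * Q^(2/5) = 7.9605
1.02 * D = 2.0002
L = 5.9603 m

5.9603 m


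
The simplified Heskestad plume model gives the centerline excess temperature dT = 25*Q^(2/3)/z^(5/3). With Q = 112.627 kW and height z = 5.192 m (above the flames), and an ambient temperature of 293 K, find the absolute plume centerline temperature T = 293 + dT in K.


Q^(2/3) = 23.322
z^(5/3) = 15.568
dT = 25 * 23.322 / 15.568 = 37.452 K
T = 293 + 37.452 = 330.45 K

330.45 K


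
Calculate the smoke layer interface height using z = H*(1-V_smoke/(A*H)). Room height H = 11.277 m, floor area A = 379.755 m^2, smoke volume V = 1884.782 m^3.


V/(A*H) = 0.44011
1 - 0.44011 = 0.55989
z = 11.277 * 0.55989 = 6.3138 m

6.3138 m


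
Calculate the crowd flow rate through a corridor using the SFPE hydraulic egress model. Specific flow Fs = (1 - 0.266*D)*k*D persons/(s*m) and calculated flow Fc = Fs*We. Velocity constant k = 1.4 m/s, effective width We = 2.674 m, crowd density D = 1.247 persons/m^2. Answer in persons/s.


1 - 0.266*D = 1 - 0.266*1.247 = 0.66830
Fs = 0.66830 * 1.4 * 1.247 = 1.1667 persons/(s*m)
Fc = 1.1667 * 2.674 = 3.1198 persons/s

3.1198 persons/s


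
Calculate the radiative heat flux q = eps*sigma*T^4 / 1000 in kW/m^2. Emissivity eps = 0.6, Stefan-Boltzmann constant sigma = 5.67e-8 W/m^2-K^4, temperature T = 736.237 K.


T^4 = 2.9381e+11
q = 0.6 * 5.67e-8 * 2.9381e+11 / 1000 = 9.9955 kW/m^2

9.9955 kW/m^2


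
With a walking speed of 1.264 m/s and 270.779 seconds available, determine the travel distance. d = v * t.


d = 1.264 * 270.779 = 342.26 m

342.26 m


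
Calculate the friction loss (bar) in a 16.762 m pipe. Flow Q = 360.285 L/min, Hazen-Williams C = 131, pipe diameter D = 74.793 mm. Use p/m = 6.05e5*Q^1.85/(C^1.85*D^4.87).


Q^1.85 = 53678
C^1.85 = 8259.5
D^4.87 = 1.3357e+09
p/m = 0.0029437 bar/m
p_total = 0.0029437 * 16.762 = 0.049343 bar

0.049343 bar


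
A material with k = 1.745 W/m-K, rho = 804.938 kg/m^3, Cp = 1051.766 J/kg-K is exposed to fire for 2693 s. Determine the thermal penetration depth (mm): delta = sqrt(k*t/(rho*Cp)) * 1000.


alpha = 1.745 / (804.938 * 1051.766) = 2.0612e-06 m^2/s
alpha * t = 0.0055507
delta = sqrt(0.0055507) * 1000 = 74.503 mm

74.503 mm


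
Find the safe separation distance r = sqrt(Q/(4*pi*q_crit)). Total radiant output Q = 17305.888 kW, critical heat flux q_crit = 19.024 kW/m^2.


4*pi*q_crit = 239.06
Q/(4*pi*q_crit) = 72.391
r = sqrt(72.391) = 8.5083 m

8.5083 m


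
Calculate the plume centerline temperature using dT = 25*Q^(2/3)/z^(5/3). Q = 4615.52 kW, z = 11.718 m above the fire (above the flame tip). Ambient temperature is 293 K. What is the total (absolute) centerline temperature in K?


Q^(2/3) = 277.21
z^(5/3) = 60.454
dT = 25 * 277.21 / 60.454 = 114.64 K
T = 293 + 114.64 = 407.64 K

407.64 K


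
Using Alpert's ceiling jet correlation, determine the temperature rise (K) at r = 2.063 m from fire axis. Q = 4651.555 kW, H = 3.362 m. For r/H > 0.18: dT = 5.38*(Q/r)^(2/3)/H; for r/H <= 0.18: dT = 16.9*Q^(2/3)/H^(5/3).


r/H = 2.063 / 3.362 = 0.61362
r/H > 0.18, so dT = 5.38*(Q/r)^(2/3)/H
Q/r = 2254.8
(Q/r)^(2/3) = 171.95
dT = 5.38 * 171.95 / 3.362 = 275.16 K

275.16 K


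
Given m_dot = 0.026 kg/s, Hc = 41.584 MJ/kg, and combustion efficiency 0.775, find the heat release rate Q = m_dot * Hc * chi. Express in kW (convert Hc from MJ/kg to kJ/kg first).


Hc = 41.584 MJ/kg = 41.584 * 1000 kJ/kg = 41584 kJ/kg
Q = 0.026 kg/s * 41584 kJ/kg * 0.775 = 837.92 kW

837.92 kW


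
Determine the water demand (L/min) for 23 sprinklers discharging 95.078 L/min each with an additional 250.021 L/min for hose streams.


Sprinkler demand = 23 * 95.078 = 2186.794 L/min
Total = 2186.794 + 250.021 = 2436.815 L/min

2436.815 L/min


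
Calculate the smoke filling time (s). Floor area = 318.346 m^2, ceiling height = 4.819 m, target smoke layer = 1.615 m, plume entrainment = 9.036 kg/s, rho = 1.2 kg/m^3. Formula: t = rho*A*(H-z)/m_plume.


H - z = 3.204 m
t = 1.2 * 318.346 * 3.204 / 9.036 = 135.46 s

135.46 s


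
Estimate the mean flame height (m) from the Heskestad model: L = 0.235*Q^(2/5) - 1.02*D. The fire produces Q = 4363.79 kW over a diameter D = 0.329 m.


Q^(2/5) = 28.572
0.235 * Q^(2/5) = 6.7145
1.02 * D = 0.33558
L = 6.3789 m

6.3789 m


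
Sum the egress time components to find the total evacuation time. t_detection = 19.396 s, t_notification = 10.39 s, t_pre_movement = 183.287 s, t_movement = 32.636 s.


Total = 19.396 + 10.39 + 183.287 + 32.636 = 245.709 s

245.709 s


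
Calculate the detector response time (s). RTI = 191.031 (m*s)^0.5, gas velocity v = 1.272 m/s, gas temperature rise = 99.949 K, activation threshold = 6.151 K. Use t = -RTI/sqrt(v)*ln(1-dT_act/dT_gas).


dT_act/dT_gas = 0.061541
ln(1 - 0.061541) = -0.063517
t = -191.031 / sqrt(1.272) * -0.063517 = 10.758 s

10.758 s


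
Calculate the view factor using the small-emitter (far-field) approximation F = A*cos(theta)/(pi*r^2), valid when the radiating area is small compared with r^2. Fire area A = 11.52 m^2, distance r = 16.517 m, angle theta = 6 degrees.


cos(6 deg) = 0.99452
pi*r^2 = 857.06
F = 11.52 * 0.99452 / 857.06 = 0.013368

0.013368


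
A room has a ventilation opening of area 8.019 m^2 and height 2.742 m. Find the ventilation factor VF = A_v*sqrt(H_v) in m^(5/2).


sqrt(H_v) = 1.6559
VF = 8.019 * 1.6559 = 13.279 m^(5/2)

13.279 m^(5/2)


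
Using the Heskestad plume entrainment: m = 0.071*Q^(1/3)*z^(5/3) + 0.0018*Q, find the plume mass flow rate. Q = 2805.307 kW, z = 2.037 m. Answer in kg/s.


Q^(1/3) = 14.103
z^(5/3) = 3.2733
First term = 0.071 * 14.103 * 3.2733 = 3.2777
Second term = 0.0018 * 2805.307 = 5.0496
m = 8.3273 kg/s

8.3273 kg/s


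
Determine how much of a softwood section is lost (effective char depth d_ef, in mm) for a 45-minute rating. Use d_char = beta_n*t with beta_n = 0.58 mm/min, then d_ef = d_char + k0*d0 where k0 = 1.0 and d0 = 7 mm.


d_char = 0.58 * 45 = 26.1 mm
d_ef = 26.1 + 1.0*7 = 33.1 mm

33.1 mm


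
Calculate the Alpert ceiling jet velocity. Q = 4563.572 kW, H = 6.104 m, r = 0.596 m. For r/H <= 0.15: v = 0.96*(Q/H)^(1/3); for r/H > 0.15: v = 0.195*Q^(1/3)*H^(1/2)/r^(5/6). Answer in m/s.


r/H = 0.596 / 6.104 = 0.097641
r/H <= 0.15, so v = 0.96*(Q/H)^(1/3)
Q/H = 747.64
(Q/H)^(1/3) = 9.0760
v = 0.96 * 9.0760 = 8.7130 m/s

8.7130 m/s


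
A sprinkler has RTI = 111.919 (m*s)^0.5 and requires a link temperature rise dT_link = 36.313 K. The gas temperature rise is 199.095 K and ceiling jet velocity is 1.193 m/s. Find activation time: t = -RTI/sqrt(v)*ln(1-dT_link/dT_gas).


dT_link/dT_gas = 0.18239
ln(1 - 0.18239) = -0.20137
t = -111.919 / sqrt(1.193) * -0.20137 = 20.634 s

20.634 s


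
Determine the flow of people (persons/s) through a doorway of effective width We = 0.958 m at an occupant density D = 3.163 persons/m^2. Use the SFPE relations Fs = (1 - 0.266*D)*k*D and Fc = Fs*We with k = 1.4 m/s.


1 - 0.266*D = 1 - 0.266*3.163 = 0.15864
Fs = 0.15864 * 1.4 * 3.163 = 0.70250 persons/(s*m)
Fc = 0.70250 * 0.958 = 0.67299 persons/s

0.67299 persons/s


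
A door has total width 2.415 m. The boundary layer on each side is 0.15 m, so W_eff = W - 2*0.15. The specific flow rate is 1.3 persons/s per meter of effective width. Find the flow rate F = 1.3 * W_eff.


W_eff = 2.415 - 0.30 = 2.115 m
F = 1.3 * 2.115 = 2.7495 persons/s

2.7495 persons/s
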